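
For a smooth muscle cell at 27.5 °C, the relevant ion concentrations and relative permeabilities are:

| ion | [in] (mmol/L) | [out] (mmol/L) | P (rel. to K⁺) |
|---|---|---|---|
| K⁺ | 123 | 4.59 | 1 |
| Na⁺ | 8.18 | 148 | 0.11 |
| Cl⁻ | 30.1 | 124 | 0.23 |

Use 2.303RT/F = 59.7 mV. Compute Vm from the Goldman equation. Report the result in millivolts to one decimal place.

-44.1 mV

Vm = 59.7 · log₁₀[(Σ P·[cation]ₒ + Σ P·[anion]ᵢ) / (Σ P·[cation]ᵢ + Σ P·[anion]ₒ)]
Numerator = 1×4.59 + 0.11×148 + 0.23×30.1 = 27.79
Denominator = 1×123 + 0.11×8.18 + 0.23×124 = 152.4
Vm = 59.7 · log₁₀(0.18235) = 59.7 × (-0.7391) = -44.12 mV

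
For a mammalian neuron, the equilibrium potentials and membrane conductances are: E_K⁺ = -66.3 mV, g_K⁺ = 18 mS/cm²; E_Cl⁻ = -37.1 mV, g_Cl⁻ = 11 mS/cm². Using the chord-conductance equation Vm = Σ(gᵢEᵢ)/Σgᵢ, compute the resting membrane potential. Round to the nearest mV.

-55 mV

Σ gᵢEᵢ = 18·(-66.3) + 11·(-37.1) = -1601.50
Σ gᵢ = 18 + 11 = 29
Vm = -1601.50 / 29 = -55.22 mV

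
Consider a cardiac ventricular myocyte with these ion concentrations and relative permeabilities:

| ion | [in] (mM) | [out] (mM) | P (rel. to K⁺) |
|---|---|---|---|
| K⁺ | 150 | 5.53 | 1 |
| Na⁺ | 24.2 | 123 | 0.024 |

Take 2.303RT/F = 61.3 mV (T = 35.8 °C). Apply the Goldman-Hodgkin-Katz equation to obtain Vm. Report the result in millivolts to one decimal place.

Vm = 61.3 · log₁₀[(Σ P·[cation]ₒ + Σ P·[anion]ᵢ) / (Σ P·[cation]ᵢ + Σ P·[anion]ₒ)]
Numerator = 1×5.53 + 0.024×123 = 8.482
Denominator = 1×150 + 0.024×24.2 = 150.6
Vm = 61.3 · log₁₀(0.056329) = 61.3 × (-1.2493) = -76.58 mV

-76.6 mV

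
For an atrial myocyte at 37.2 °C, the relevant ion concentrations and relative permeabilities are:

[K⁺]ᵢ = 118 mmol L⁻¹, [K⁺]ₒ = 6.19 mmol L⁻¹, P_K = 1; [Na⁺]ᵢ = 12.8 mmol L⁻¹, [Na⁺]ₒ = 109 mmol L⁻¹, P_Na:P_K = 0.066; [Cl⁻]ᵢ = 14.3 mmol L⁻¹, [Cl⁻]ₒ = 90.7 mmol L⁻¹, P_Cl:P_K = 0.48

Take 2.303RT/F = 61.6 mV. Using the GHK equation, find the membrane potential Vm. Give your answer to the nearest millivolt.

-56 mV

Vm = 61.6 · log₁₀[(Σ P·[cation]ₒ + Σ P·[anion]ᵢ) / (Σ P·[cation]ᵢ + Σ P·[anion]ₒ)]
Numerator = 1×6.19 + 0.066×109 + 0.48×14.3 = 20.25
Denominator = 1×118 + 0.066×12.8 + 0.48×90.7 = 162.4
Vm = 61.6 · log₁₀(0.12469) = 61.6 × (-0.9042) = -55.70 mV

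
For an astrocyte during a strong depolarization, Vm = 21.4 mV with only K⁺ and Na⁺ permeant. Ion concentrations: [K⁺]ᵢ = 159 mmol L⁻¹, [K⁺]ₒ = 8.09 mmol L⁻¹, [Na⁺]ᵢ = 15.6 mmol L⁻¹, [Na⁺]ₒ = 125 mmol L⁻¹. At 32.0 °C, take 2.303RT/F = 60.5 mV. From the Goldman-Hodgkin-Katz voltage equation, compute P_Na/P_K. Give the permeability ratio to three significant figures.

Let α = P_Na/P_K. GHK: Vm = 60.5·log₁₀[(Kₒ + α·Naₒ)/(Kᵢ + α·Naᵢ)].
10^(Vm/60.5) = 10^(21.4/60.5) = 2.258
So 2.258·(Kᵢ + α·Naᵢ) = Kₒ + α·Naₒ → α = (2.258·159.0 − 8.09) / (125.0 − 2.258·15.6)
α = (359 − 8.09) / (125.0 − 35.22) = 350.9/89.78 = 3.909

3.91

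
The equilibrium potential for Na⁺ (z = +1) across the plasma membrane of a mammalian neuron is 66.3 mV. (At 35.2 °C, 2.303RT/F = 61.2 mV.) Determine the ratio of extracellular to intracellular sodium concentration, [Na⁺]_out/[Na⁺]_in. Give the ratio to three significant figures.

log₁₀([out]/[in]) = E·z/(61.2) = 66.3 × 1 / 61.2 = 1.0833
[out]/[in] = 10^(1.0833) = 12.12

12.1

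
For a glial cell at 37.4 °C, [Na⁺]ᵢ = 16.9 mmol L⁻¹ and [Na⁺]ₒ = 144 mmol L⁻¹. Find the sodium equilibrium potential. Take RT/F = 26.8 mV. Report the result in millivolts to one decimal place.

57.4 mV

E = (26.8/z) · ln([Na⁺]_out/[Na⁺]_in) with z = +1.
= (26.8/1) · ln(144/16.9) = 26.80 · ln(8.521)
= 26.80 · (2.1425) = 57.42 mV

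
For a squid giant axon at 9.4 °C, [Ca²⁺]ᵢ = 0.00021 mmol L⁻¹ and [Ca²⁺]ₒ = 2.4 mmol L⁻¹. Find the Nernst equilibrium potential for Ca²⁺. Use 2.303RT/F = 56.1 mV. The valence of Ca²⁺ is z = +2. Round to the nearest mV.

114 mV

E = (56.1/z) · log₁₀([Ca²⁺]_out/[Ca²⁺]_in) with z = +2.
= (56.1/2) · log₁₀(2.4/0.00021) = 28.05 · log₁₀(1.143e+04)
= 28.05 · (4.0580) = 113.83 mV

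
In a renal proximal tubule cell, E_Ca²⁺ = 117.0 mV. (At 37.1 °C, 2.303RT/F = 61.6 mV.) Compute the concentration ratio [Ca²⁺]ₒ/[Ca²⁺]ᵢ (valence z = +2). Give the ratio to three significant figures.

6290

log₁₀([out]/[in]) = E·z/(61.6) = 117.0 × 2 / 61.6 = 3.7987
[out]/[in] = 10^(3.7987) = 6291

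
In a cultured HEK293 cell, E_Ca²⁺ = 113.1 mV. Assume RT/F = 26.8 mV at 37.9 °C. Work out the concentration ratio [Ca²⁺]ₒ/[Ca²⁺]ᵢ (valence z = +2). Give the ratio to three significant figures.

4630

ln([out]/[in]) = E·z/(26.8) = 113.1 × 2 / 26.8 = 8.4403
[out]/[in] = e^(8.4403) = 4630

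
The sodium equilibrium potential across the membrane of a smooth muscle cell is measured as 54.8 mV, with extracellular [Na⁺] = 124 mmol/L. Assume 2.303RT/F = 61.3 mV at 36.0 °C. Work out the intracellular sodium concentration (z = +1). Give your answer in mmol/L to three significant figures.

Nernst: E = (61.3/1) · log₁₀([out]/[in]), so log₁₀([out]/[in]) = 54.8 × 1 / 61.3 = 0.8940.
[out]/[in] = 10^(0.8940) = 7.834.
[in] = 124 / 7.834 = 15.83 mmol/L.

15.8 mmol/L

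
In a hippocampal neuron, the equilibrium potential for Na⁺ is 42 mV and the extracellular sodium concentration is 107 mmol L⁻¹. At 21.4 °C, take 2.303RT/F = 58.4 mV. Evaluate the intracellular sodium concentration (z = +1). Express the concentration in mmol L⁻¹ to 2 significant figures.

Nernst: E = (58.4/1) · log₁₀([out]/[in]), so log₁₀([out]/[in]) = 42.0 × 1 / 58.4 = 0.7192.
[out]/[in] = 10^(0.7192) = 5.238.
[in] = 107 / 5.238 = 20.43 mmol L⁻¹.

20 mmol L⁻¹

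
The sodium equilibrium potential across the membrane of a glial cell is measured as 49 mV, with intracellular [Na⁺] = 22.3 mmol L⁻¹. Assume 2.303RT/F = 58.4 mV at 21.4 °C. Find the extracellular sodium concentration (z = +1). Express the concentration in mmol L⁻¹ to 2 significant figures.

Nernst: E = (58.4/1) · log₁₀([out]/[in]), so log₁₀([out]/[in]) = 49.0 × 1 / 58.4 = 0.8390.
[out]/[in] = 10^(0.8390) = 6.903.
[out] = 6.903 × 22.3 = 153.9 mmol L⁻¹.

150 mmol L⁻¹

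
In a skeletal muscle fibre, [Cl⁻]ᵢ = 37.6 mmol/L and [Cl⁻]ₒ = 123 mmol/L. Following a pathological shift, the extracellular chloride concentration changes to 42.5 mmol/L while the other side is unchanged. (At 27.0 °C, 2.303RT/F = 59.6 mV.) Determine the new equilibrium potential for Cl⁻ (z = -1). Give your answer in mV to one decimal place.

-3.2 mV

After the shift: [Cl⁻]_out = 42.5, [Cl⁻]_in = 37.6 mmol/L.
E_new = (59.6/-1)·log₁₀(42.5/37.6) = -59.60 · (0.0532) = -3.17 mV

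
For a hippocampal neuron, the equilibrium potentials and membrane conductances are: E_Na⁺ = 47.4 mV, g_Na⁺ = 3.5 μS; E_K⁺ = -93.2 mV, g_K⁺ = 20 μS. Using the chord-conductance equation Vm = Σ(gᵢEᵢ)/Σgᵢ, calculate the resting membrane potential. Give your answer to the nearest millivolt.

Σ gᵢEᵢ = 3.5·(47.4) + 20·(-93.2) = -1698.10
Σ gᵢ = 3.5 + 20 = 23.5
Vm = -1698.10 / 23.5 = -72.26 mV

-72 mV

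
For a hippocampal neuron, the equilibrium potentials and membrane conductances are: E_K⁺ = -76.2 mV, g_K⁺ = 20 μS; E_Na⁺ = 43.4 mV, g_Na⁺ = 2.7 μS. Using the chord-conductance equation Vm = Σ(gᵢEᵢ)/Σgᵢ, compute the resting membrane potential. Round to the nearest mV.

-62 mV

Σ gᵢEᵢ = 20·(-76.2) + 2.7·(43.4) = -1406.82
Σ gᵢ = 20 + 2.7 = 22.7
Vm = -1406.82 / 22.7 = -61.97 mV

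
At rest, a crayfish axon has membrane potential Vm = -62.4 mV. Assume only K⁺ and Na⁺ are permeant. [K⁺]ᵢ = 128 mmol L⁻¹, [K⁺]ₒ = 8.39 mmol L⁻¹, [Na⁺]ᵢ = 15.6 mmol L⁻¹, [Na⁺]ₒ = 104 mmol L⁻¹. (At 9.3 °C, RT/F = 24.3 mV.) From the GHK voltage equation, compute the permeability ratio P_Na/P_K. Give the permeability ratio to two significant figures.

Let α = P_Na/P_K. GHK: Vm = 24.3·ln[(Kₒ + α·Naₒ)/(Kᵢ + α·Naᵢ)].
e^(Vm/24.3) = e^(-62.4/24.3) = 0.076696
So 0.076696·(Kᵢ + α·Naᵢ) = Kₒ + α·Naₒ → α = (0.076696·128.0 − 8.39) / (104.0 − 0.076696·15.6)
α = (9.817 − 8.39) / (104.0 − 1.196) = 1.427/102.8 = 0.01388

0.014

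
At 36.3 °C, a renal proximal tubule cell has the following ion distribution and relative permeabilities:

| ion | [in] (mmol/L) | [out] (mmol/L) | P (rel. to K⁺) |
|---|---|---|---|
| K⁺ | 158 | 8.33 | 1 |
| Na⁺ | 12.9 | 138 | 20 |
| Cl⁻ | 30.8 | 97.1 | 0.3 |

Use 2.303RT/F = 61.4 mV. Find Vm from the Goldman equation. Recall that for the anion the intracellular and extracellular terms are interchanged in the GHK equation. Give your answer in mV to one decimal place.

Vm = 61.4 · log₁₀[(Σ P·[cation]ₒ + Σ P·[anion]ᵢ) / (Σ P·[cation]ᵢ + Σ P·[anion]ₒ)]
Numerator = 1×8.33 + 20×138 + 0.3×30.8 = 2778
Denominator = 1×158 + 20×12.9 + 0.3×97.1 = 445.1
Vm = 61.4 · log₁₀(6.2399) = 61.4 × (0.7952) = 48.82 mV

48.8 mV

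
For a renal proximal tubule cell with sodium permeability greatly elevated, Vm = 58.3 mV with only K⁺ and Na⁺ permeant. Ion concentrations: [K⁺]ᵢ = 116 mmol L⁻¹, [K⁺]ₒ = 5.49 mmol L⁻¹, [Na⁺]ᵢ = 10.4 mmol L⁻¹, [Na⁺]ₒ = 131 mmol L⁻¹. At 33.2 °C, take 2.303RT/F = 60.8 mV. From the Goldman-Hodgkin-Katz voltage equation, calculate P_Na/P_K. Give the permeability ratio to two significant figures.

29

Let α = P_Na/P_K. GHK: Vm = 60.8·log₁₀[(Kₒ + α·Naₒ)/(Kᵢ + α·Naᵢ)].
10^(Vm/60.8) = 10^(58.3/60.8) = 9.0967
So 9.0967·(Kᵢ + α·Naᵢ) = Kₒ + α·Naₒ → α = (9.0967·116.0 − 5.49) / (131.0 − 9.0967·10.4)
α = (1055 − 5.49) / (131.0 − 94.61) = 1050/36.39 = 28.84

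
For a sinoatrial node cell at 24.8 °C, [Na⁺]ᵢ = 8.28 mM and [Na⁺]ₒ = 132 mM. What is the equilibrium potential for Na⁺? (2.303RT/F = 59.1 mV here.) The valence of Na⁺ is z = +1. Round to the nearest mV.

E = (59.1/z) · log₁₀([Na⁺]_out/[Na⁺]_in) with z = +1.
= (59.1/1) · log₁₀(132/8.28) = 59.10 · log₁₀(15.94)
= 59.10 · (1.2025) = 71.07 mV

71 mV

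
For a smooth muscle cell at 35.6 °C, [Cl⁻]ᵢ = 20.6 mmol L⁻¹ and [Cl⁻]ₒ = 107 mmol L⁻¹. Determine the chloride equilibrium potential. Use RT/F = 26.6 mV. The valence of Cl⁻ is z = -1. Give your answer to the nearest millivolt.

-44 mV

E = (26.6/z) · ln([Cl⁻]_out/[Cl⁻]_in) with z = -1.
For an anion, dividing by z = -1 reverses the sign.
= (26.6/-1) · ln(107/20.6) = -26.60 · ln(5.194)
= -26.60 · (1.6475) = -43.82 mV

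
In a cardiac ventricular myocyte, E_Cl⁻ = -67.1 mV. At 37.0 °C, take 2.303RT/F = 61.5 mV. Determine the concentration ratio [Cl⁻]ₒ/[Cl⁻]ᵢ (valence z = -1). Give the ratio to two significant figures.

12

log₁₀([out]/[in]) = E·z/(61.5) = -67.1 × -1 / 61.5 = 1.0911
[out]/[in] = 10^(1.0911) = 12.33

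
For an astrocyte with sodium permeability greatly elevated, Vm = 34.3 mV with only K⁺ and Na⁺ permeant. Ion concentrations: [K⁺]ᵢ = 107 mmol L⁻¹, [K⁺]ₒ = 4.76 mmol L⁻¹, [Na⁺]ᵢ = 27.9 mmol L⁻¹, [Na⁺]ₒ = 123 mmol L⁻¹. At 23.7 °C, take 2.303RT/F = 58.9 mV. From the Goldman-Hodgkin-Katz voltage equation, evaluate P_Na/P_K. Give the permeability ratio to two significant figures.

Let α = P_Na/P_K. GHK: Vm = 58.9·log₁₀[(Kₒ + α·Naₒ)/(Kᵢ + α·Naᵢ)].
10^(Vm/58.9) = 10^(34.3/58.9) = 3.8225
So 3.8225·(Kᵢ + α·Naᵢ) = Kₒ + α·Naₒ → α = (3.8225·107.0 − 4.76) / (123.0 − 3.8225·27.9)
α = (409 − 4.76) / (123.0 − 106.6) = 404.2/16.35 = 24.72

25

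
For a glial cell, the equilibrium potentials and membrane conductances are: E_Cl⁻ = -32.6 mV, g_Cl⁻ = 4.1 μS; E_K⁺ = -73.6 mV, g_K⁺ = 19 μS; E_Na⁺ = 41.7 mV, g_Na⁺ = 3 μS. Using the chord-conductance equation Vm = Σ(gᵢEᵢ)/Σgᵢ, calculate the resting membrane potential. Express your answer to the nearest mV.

-54 mV

Σ gᵢEᵢ = 4.1·(-32.6) + 19·(-73.6) + 3·(41.7) = -1406.96
Σ gᵢ = 4.1 + 19 + 3 = 26.1
Vm = -1406.96 / 26.1 = -53.91 mV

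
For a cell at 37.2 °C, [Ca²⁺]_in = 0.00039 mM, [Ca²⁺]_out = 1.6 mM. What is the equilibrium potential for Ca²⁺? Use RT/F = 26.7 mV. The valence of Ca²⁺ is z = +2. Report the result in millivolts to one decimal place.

E = (26.7/z) · ln([Ca²⁺]_out/[Ca²⁺]_in) with z = +2.
= (26.7/2) · ln(1.6/0.00039) = 13.35 · ln(4103)
= 13.35 · (8.3194) = 111.06 mV

111.1 mV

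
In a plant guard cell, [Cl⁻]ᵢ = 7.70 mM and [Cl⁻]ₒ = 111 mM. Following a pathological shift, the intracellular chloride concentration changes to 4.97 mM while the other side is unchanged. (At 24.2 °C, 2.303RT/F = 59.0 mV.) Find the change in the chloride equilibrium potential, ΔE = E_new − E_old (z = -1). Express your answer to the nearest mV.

-11 mV

E_old = (59.0/-1)·log₁₀(111/7.70) = -68.37 mV
E_new = (59.0/-1)·log₁₀(111/4.97) = -79.59 mV
ΔE = -79.59 − (-68.37) = -11.22 mV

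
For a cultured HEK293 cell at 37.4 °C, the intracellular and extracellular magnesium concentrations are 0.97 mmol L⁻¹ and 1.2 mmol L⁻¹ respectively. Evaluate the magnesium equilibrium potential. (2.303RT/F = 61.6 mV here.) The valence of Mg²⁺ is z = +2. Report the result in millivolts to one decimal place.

E = (61.6/z) · log₁₀([Mg²⁺]_out/[Mg²⁺]_in) with z = +2.
= (61.6/2) · log₁₀(1.2/0.97) = 30.80 · log₁₀(1.237)
= 30.80 · (0.0924) = 2.85 mV

2.8 mV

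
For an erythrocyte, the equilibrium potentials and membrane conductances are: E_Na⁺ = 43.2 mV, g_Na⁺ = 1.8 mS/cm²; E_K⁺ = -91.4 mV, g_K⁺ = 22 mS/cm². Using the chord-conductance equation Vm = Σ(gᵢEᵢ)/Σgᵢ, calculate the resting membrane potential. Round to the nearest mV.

-81 mV

Σ gᵢEᵢ = 1.8·(43.2) + 22·(-91.4) = -1933.04
Σ gᵢ = 1.8 + 22 = 23.8
Vm = -1933.04 / 23.8 = -81.22 mV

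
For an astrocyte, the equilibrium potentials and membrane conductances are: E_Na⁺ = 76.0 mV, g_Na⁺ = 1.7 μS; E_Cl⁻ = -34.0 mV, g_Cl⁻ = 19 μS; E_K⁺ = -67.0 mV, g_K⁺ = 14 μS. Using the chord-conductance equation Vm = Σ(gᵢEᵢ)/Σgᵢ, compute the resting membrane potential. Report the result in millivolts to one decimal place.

Σ gᵢEᵢ = 1.7·(76.0) + 19·(-34.0) + 14·(-67.0) = -1454.80
Σ gᵢ = 1.7 + 19 + 14 = 34.7
Vm = -1454.80 / 34.7 = -41.93 mV

-41.9 mV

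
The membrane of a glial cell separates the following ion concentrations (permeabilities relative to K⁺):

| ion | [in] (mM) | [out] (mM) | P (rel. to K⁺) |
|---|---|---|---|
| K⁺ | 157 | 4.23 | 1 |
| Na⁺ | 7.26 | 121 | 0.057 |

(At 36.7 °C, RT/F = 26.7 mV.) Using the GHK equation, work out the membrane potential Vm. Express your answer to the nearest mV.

Vm = 26.7 · ln[(Σ P·[cation]ₒ + Σ P·[anion]ᵢ) / (Σ P·[cation]ᵢ + Σ P·[anion]ₒ)]
Numerator = 1×4.23 + 0.057×121 = 11.13
Denominator = 1×157 + 0.057×7.26 = 157.4
Vm = 26.7 · ln(0.070686) = 26.7 × (-2.6495) = -70.74 mV

-71 mV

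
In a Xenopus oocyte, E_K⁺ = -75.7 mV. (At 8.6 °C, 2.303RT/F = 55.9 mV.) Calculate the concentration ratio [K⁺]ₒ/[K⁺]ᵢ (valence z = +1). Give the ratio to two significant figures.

log₁₀([out]/[in]) = E·z/(55.9) = -75.7 × 1 / 55.9 = -1.3542
[out]/[in] = 10^(-1.3542) = 0.04424

0.044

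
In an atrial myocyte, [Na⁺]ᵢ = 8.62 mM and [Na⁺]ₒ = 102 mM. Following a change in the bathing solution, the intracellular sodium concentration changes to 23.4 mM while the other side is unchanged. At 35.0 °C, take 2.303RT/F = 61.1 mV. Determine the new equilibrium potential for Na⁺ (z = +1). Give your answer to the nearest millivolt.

39 mV

After the shift: [Na⁺]_out = 102, [Na⁺]_in = 23.4 mM.
E_new = (61.1/1)·log₁₀(102/23.4) = 61.10 · (0.6394) = 39.07 mV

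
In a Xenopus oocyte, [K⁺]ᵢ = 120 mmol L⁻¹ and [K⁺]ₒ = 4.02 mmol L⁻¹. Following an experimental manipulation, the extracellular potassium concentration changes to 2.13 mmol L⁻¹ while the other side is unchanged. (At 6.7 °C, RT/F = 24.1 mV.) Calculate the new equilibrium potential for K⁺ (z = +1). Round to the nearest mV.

-97 mV

After the shift: [K⁺]_out = 2.13, [K⁺]_in = 120 mmol L⁻¹.
E_new = (24.1/1)·ln(2.13/120) = 24.10 · (-4.0314) = -97.16 mV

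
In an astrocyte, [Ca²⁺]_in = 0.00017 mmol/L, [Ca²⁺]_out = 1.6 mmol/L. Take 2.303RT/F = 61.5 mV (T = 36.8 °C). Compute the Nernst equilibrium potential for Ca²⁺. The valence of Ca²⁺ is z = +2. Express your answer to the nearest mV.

122 mV

E = (61.5/z) · log₁₀([Ca²⁺]_out/[Ca²⁺]_in) with z = +2.
= (61.5/2) · log₁₀(1.6/0.00017) = 30.75 · log₁₀(9412)
= 30.75 · (3.9737) = 122.19 mV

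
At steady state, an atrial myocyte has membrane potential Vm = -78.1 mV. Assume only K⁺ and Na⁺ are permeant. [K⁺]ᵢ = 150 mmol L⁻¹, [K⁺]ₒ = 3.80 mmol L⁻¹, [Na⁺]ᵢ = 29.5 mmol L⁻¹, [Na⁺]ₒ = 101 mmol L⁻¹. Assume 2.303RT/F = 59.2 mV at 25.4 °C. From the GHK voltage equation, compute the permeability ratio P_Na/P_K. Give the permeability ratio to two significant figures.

0.034

Let α = P_Na/P_K. GHK: Vm = 59.2·log₁₀[(Kₒ + α·Naₒ)/(Kᵢ + α·Naᵢ)].
10^(Vm/59.2) = 10^(-78.1/59.2) = 0.047945
So 0.047945·(Kᵢ + α·Naᵢ) = Kₒ + α·Naₒ → α = (0.047945·150.0 − 3.8) / (101.0 − 0.047945·29.5)
α = (7.192 − 3.8) / (101.0 − 1.414) = 3.392/99.59 = 0.03406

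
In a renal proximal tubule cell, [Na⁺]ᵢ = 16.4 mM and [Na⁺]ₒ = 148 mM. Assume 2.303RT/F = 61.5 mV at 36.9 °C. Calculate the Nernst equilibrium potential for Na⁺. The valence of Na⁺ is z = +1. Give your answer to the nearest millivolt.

59 mV

E = (61.5/z) · log₁₀([Na⁺]_out/[Na⁺]_in) with z = +1.
= (61.5/1) · log₁₀(148/16.4) = 61.50 · log₁₀(9.024)
= 61.50 · (0.9554) = 58.76 mV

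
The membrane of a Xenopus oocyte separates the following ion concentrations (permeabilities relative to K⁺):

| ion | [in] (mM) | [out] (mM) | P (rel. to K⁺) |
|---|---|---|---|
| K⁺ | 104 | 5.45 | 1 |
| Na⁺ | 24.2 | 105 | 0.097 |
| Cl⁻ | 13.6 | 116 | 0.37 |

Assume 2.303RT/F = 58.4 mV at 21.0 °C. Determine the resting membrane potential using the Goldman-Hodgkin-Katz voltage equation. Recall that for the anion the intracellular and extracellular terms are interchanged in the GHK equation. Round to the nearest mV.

-50 mV

Vm = 58.4 · log₁₀[(Σ P·[cation]ₒ + Σ P·[anion]ᵢ) / (Σ P·[cation]ᵢ + Σ P·[anion]ₒ)]
Numerator = 1×5.45 + 0.097×105 + 0.37×13.6 = 20.67
Denominator = 1×104 + 0.097×24.2 + 0.37×116 = 149.3
Vm = 58.4 · log₁₀(0.13846) = 58.4 × (-0.8587) = -50.15 mV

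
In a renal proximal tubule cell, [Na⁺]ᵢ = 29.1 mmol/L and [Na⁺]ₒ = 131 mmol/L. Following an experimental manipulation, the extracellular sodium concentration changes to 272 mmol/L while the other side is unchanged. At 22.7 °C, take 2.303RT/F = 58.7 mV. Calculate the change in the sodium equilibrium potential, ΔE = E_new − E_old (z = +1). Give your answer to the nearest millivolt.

E_old = (58.7/1)·log₁₀(131/29.1) = 38.35 mV
E_new = (58.7/1)·log₁₀(272/29.1) = 56.98 mV
ΔE = 56.98 − (38.35) = 18.63 mV

19 mV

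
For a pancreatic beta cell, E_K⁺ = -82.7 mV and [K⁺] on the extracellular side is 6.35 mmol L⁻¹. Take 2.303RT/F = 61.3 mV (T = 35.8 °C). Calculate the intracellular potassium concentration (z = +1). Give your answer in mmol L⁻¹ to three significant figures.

142 mmol L⁻¹

Nernst: E = (61.3/1) · log₁₀([out]/[in]), so log₁₀([out]/[in]) = -82.7 × 1 / 61.3 = -1.3491.
[out]/[in] = 10^(-1.3491) = 0.04476.
[in] = 6.35 / 0.04476 = 141.9 mmol L⁻¹.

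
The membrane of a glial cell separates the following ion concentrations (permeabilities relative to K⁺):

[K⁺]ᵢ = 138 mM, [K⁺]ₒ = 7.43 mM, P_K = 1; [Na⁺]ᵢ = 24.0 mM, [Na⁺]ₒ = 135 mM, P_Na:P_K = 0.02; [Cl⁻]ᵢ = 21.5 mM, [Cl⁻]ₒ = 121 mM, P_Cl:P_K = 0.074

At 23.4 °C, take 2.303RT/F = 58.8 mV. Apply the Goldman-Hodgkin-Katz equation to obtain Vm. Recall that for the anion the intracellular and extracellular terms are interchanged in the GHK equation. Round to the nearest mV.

-65 mV

Vm = 58.8 · log₁₀[(Σ P·[cation]ₒ + Σ P·[anion]ᵢ) / (Σ P·[cation]ᵢ + Σ P·[anion]ₒ)]
Numerator = 1×7.43 + 0.02×135 + 0.074×21.5 = 11.72
Denominator = 1×138 + 0.02×24.0 + 0.074×121 = 147.4
Vm = 58.8 · log₁₀(0.0795) = 58.8 × (-1.0996) = -64.66 mV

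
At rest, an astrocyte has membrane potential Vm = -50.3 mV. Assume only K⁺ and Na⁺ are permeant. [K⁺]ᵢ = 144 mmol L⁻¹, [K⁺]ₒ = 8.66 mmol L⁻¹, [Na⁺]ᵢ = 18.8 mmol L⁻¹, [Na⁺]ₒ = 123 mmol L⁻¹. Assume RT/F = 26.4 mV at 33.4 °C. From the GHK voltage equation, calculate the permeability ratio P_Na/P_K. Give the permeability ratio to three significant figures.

0.106

Let α = P_Na/P_K. GHK: Vm = 26.4·ln[(Kₒ + α·Naₒ)/(Kᵢ + α·Naᵢ)].
e^(Vm/26.4) = e^(-50.3/26.4) = 0.14878
So 0.14878·(Kᵢ + α·Naᵢ) = Kₒ + α·Naₒ → α = (0.14878·144.0 − 8.66) / (123.0 − 0.14878·18.8)
α = (21.42 − 8.66) / (123.0 − 2.797) = 12.76/120.2 = 0.1062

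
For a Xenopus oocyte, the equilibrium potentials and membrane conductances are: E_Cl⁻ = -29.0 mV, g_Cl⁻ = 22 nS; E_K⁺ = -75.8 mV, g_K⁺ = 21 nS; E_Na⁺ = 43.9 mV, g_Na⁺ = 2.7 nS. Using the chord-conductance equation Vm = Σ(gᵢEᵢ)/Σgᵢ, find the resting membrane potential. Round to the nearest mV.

Σ gᵢEᵢ = 22·(-29.0) + 21·(-75.8) + 2.7·(43.9) = -2111.27
Σ gᵢ = 22 + 21 + 2.7 = 45.7
Vm = -2111.27 / 45.7 = -46.20 mV

-46 mV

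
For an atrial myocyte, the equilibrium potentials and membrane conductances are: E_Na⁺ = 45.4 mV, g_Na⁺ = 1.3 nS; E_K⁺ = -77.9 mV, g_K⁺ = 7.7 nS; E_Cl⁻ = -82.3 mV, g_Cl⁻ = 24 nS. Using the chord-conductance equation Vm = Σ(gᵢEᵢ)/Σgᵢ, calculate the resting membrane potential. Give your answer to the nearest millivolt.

Σ gᵢEᵢ = 1.3·(45.4) + 7.7·(-77.9) + 24·(-82.3) = -2516.01
Σ gᵢ = 1.3 + 7.7 + 24 = 33
Vm = -2516.01 / 33 = -76.24 mV

-76 mV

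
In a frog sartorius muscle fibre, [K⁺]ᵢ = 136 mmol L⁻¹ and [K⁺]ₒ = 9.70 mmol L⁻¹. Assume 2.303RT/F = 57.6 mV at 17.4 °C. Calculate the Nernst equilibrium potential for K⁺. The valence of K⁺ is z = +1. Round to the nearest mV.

E = (57.6/z) · log₁₀([K⁺]_out/[K⁺]_in) with z = +1.
= (57.6/1) · log₁₀(9.70/136) = 57.60 · log₁₀(0.07132)
= 57.60 · (-1.1468) = -66.05 mV

-66 mV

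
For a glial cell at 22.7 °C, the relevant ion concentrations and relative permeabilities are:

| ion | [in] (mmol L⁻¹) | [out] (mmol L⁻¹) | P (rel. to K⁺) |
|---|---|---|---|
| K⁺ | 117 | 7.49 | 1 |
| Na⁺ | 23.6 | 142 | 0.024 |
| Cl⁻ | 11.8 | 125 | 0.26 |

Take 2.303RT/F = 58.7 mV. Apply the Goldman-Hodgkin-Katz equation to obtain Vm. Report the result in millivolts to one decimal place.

-60.5 mV

Vm = 58.7 · log₁₀[(Σ P·[cation]ₒ + Σ P·[anion]ᵢ) / (Σ P·[cation]ᵢ + Σ P·[anion]ₒ)]
Numerator = 1×7.49 + 0.024×142 + 0.26×11.8 = 13.97
Denominator = 1×117 + 0.024×23.6 + 0.26×125 = 150.1
Vm = 58.7 · log₁₀(0.093065) = 58.7 × (-1.0312) = -60.53 mV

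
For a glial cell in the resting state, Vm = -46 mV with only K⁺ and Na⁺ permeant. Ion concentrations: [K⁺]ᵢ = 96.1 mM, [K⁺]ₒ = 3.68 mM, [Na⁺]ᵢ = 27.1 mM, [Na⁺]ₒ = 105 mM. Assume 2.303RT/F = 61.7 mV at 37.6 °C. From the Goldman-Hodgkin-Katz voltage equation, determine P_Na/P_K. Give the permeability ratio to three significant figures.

0.136

Let α = P_Na/P_K. GHK: Vm = 61.7·log₁₀[(Kₒ + α·Naₒ)/(Kᵢ + α·Naᵢ)].
10^(Vm/61.7) = 10^(-46.0/61.7) = 0.17966
So 0.17966·(Kᵢ + α·Naᵢ) = Kₒ + α·Naₒ → α = (0.17966·96.1 − 3.68) / (105.0 − 0.17966·27.1)
α = (17.27 − 3.68) / (105.0 − 4.869) = 13.59/100.1 = 0.1357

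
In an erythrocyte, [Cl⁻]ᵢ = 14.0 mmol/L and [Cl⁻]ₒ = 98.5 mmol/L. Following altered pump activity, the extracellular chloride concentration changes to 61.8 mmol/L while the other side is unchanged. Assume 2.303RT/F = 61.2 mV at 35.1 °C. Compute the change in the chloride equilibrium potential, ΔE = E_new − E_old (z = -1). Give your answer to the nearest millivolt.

12 mV

E_old = (61.2/-1)·log₁₀(98.5/14.0) = -51.86 mV
E_new = (61.2/-1)·log₁₀(61.8/14.0) = -39.47 mV
ΔE = -39.47 − (-51.86) = 12.39 mV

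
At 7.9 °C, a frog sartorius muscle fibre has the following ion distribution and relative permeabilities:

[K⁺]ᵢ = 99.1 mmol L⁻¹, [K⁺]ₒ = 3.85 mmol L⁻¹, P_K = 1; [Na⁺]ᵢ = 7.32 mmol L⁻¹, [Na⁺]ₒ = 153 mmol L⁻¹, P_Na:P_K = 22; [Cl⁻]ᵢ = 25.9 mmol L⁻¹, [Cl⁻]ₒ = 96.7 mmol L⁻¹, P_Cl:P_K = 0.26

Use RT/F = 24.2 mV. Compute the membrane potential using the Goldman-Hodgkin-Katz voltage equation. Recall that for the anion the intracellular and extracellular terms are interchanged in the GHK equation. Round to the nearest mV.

Vm = 24.2 · ln[(Σ P·[cation]ₒ + Σ P·[anion]ᵢ) / (Σ P·[cation]ᵢ + Σ P·[anion]ₒ)]
Numerator = 1×3.85 + 22×153 + 0.26×25.9 = 3377
Denominator = 1×99.1 + 22×7.32 + 0.26×96.7 = 285.3
Vm = 24.2 · ln(11.836) = 24.2 × (2.4711) = 59.80 mV

60 mV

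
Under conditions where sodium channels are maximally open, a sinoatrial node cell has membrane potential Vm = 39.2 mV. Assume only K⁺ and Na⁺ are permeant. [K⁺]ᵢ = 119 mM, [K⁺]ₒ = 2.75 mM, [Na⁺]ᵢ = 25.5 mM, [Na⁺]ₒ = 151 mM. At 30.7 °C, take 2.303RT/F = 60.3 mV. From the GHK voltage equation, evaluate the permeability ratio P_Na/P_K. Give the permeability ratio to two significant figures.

Let α = P_Na/P_K. GHK: Vm = 60.3·log₁₀[(Kₒ + α·Naₒ)/(Kᵢ + α·Naᵢ)].
10^(Vm/60.3) = 10^(39.2/60.3) = 4.4677
So 4.4677·(Kᵢ + α·Naᵢ) = Kₒ + α·Naₒ → α = (4.4677·119.0 − 2.75) / (151.0 − 4.4677·25.5)
α = (531.7 − 2.75) / (151.0 − 113.9) = 528.9/37.07 = 14.27

14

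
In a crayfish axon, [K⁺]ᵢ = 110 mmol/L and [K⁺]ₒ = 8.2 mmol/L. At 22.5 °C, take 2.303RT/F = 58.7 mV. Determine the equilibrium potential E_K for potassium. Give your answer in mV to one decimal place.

E = (58.7/z) · log₁₀([K⁺]_out/[K⁺]_in) with z = +1.
= (58.7/1) · log₁₀(8.2/110) = 58.70 · log₁₀(0.07455)
= 58.70 · (-1.1276) = -66.19 mV

-66.2 mV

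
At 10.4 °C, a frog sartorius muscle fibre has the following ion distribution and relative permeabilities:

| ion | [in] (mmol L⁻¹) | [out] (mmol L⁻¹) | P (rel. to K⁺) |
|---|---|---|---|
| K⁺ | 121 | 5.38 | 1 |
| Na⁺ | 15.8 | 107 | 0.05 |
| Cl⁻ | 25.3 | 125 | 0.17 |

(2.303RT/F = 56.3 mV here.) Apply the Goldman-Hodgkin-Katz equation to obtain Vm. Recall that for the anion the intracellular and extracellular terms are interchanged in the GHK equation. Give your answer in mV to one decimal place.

Vm = 56.3 · log₁₀[(Σ P·[cation]ₒ + Σ P·[anion]ᵢ) / (Σ P·[cation]ᵢ + Σ P·[anion]ₒ)]
Numerator = 1×5.38 + 0.05×107 + 0.17×25.3 = 15.03
Denominator = 1×121 + 0.05×15.8 + 0.17×125 = 143
Vm = 56.3 · log₁₀(0.10508) = 56.3 × (-0.9785) = -55.09 mV

-55.1 mV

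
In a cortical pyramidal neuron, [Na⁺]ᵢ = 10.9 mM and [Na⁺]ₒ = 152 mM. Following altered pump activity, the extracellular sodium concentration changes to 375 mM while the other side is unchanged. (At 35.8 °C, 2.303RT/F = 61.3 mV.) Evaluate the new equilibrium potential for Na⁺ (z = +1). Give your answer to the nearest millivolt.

After the shift: [Na⁺]_out = 375, [Na⁺]_in = 10.9 mM.
E_new = (61.3/1)·log₁₀(375/10.9) = 61.30 · (1.5366) = 94.19 mV

94 mV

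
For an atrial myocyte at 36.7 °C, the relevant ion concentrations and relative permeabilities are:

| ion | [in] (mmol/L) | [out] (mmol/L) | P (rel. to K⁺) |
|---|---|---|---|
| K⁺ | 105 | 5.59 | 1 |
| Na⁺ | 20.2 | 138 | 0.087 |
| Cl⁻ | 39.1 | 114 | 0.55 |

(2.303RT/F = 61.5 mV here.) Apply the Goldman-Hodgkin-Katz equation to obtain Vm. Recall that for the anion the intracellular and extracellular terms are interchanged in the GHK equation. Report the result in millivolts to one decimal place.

-39.2 mV

Vm = 61.5 · log₁₀[(Σ P·[cation]ₒ + Σ P·[anion]ᵢ) / (Σ P·[cation]ᵢ + Σ P·[anion]ₒ)]
Numerator = 1×5.59 + 0.087×138 + 0.55×39.1 = 39.1
Denominator = 1×105 + 0.087×20.2 + 0.55×114 = 169.5
Vm = 61.5 · log₁₀(0.23074) = 61.5 × (-0.6369) = -39.17 mV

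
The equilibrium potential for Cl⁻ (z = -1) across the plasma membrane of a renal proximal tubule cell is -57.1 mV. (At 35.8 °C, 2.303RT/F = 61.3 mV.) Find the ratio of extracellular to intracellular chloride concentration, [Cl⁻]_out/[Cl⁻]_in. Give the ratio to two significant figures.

8.5

log₁₀([out]/[in]) = E·z/(61.3) = -57.1 × -1 / 61.3 = 0.9315
[out]/[in] = 10^(0.9315) = 8.541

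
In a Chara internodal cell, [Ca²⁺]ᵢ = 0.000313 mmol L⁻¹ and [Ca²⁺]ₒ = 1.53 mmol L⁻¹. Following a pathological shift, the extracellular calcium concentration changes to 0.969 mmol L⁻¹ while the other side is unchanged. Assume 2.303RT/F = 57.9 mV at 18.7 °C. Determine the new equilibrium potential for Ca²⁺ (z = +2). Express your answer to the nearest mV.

After the shift: [Ca²⁺]_out = 0.969, [Ca²⁺]_in = 0.000313 mmol L⁻¹.
E_new = (57.9/2)·log₁₀(0.969/0.000313) = 28.95 · (3.4908) = 101.06 mV

101 mV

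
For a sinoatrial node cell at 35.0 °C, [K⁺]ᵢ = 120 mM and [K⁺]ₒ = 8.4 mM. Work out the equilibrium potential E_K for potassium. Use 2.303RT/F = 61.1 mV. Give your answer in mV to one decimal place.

E = (61.1/z) · log₁₀([K⁺]_out/[K⁺]_in) with z = +1.
= (61.1/1) · log₁₀(8.4/120) = 61.10 · log₁₀(0.07)
= 61.10 · (-1.1549) = -70.56 mV

-70.6 mV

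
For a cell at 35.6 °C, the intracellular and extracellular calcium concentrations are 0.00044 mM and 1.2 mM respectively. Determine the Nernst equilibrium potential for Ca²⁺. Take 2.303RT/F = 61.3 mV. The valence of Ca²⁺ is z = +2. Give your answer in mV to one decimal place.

105.3 mV

E = (61.3/z) · log₁₀([Ca²⁺]_out/[Ca²⁺]_in) with z = +2.
= (61.3/2) · log₁₀(1.2/0.00044) = 30.65 · log₁₀(2727)
= 30.65 · (3.4357) = 105.31 mV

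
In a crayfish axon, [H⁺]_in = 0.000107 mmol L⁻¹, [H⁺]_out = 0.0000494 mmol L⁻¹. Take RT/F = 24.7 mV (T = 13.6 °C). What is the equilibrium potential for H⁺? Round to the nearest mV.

-19 mV

E = (24.7/z) · ln([H⁺]_out/[H⁺]_in) with z = +1.
= (24.7/1) · ln(0.0000494/0.000107) = 24.70 · ln(0.4617)
= 24.70 · (-0.7729) = -19.09 mV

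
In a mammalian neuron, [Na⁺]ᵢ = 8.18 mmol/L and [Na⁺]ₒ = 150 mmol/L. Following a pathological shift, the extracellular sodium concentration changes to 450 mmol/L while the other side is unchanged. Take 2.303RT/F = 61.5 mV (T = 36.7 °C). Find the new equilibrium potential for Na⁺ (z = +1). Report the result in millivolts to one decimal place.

After the shift: [Na⁺]_out = 450, [Na⁺]_in = 8.18 mmol/L.
E_new = (61.5/1)·log₁₀(450/8.18) = 61.50 · (1.7405) = 107.04 mV

107.0 mV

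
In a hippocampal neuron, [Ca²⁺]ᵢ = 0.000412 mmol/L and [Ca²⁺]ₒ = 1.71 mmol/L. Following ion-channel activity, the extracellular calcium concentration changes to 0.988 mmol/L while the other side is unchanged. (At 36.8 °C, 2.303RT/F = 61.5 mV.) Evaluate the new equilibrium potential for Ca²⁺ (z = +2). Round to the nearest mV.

After the shift: [Ca²⁺]_out = 0.988, [Ca²⁺]_in = 0.000412 mmol/L.
E_new = (61.5/2)·log₁₀(0.988/0.000412) = 30.75 · (3.3799) = 103.93 mV

104 mV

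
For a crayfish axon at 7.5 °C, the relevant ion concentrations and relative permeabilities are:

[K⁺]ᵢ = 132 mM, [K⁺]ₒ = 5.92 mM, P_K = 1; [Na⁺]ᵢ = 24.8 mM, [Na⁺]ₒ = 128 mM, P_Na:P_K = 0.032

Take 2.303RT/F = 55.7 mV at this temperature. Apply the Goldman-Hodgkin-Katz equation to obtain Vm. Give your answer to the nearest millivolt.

Vm = 55.7 · log₁₀[(Σ P·[cation]ₒ + Σ P·[anion]ᵢ) / (Σ P·[cation]ᵢ + Σ P·[anion]ₒ)]
Numerator = 1×5.92 + 0.032×128 = 10.02
Denominator = 1×132 + 0.032×24.8 = 132.8
Vm = 55.7 · log₁₀(0.075425) = 55.7 × (-1.1225) = -62.52 mV

-63 mV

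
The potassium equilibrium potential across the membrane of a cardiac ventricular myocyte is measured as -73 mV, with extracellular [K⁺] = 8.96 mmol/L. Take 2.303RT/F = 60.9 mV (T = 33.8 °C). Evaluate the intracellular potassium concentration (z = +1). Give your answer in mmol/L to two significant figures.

140 mmol/L

Nernst: E = (60.9/1) · log₁₀([out]/[in]), so log₁₀([out]/[in]) = -73.0 × 1 / 60.9 = -1.1987.
[out]/[in] = 10^(-1.1987) = 0.06329.
[in] = 8.96 / 0.06329 = 141.6 mmol/L.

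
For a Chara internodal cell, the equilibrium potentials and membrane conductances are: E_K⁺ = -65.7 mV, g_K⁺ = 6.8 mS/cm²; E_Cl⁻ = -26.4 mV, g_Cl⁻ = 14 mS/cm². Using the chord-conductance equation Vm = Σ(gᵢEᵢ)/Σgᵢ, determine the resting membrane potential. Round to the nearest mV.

Σ gᵢEᵢ = 6.8·(-65.7) + 14·(-26.4) = -816.36
Σ gᵢ = 6.8 + 14 = 20.8
Vm = -816.36 / 20.8 = -39.25 mV

-39 mV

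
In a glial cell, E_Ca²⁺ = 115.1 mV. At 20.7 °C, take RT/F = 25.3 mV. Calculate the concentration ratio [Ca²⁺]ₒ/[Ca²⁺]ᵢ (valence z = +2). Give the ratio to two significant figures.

8900

ln([out]/[in]) = E·z/(25.3) = 115.1 × 2 / 25.3 = 9.0988
[out]/[in] = e^(9.0988) = 8945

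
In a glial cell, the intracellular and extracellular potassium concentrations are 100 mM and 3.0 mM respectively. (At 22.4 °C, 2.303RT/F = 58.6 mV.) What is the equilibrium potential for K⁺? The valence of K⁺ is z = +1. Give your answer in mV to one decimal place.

E = (58.6/z) · log₁₀([K⁺]_out/[K⁺]_in) with z = +1.
= (58.6/1) · log₁₀(3.0/100) = 58.60 · log₁₀(0.03)
= 58.60 · (-1.5229) = -89.24 mV

-89.2 mV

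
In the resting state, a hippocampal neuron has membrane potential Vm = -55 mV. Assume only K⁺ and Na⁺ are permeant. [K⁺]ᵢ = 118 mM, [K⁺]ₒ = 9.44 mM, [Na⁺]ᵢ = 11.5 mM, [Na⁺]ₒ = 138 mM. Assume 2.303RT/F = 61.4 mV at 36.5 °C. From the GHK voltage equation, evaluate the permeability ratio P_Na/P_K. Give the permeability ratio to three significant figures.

Let α = P_Na/P_K. GHK: Vm = 61.4·log₁₀[(Kₒ + α·Naₒ)/(Kᵢ + α·Naᵢ)].
10^(Vm/61.4) = 10^(-55.0/61.4) = 0.12713
So 0.12713·(Kᵢ + α·Naᵢ) = Kₒ + α·Naₒ → α = (0.12713·118.0 − 9.44) / (138.0 − 0.12713·11.5)
α = (15 − 9.44) / (138.0 − 1.462) = 5.561/136.5 = 0.04073

0.0407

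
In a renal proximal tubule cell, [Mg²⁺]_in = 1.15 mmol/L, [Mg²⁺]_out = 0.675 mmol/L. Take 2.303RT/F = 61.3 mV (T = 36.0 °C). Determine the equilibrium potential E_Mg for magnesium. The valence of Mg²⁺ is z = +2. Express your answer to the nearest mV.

-7 mV

E = (61.3/z) · log₁₀([Mg²⁺]_out/[Mg²⁺]_in) with z = +2.
= (61.3/2) · log₁₀(0.675/1.15) = 30.65 · log₁₀(0.587)
= 30.65 · (-0.2314) = -7.09 mV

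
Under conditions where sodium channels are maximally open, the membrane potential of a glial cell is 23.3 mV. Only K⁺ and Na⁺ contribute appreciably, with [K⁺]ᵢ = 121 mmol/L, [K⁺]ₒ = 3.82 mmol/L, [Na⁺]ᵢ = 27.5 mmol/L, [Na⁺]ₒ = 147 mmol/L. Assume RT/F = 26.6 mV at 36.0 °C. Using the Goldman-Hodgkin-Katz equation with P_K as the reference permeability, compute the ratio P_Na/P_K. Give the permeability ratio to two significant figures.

Let α = P_Na/P_K. GHK: Vm = 26.6·ln[(Kₒ + α·Naₒ)/(Kᵢ + α·Naᵢ)].
e^(Vm/26.6) = e^(23.3/26.6) = 2.4011
So 2.4011·(Kᵢ + α·Naᵢ) = Kₒ + α·Naₒ → α = (2.4011·121.0 − 3.82) / (147.0 − 2.4011·27.5)
α = (290.5 − 3.82) / (147.0 − 66.03) = 286.7/80.97 = 3.541

3.5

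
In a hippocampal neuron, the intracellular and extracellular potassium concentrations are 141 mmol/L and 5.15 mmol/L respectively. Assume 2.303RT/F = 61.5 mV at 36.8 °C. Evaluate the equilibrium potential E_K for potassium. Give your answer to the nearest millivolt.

-88 mV

E = (61.5/z) · log₁₀([K⁺]_out/[K⁺]_in) with z = +1.
= (61.5/1) · log₁₀(5.15/141) = 61.50 · log₁₀(0.03652)
= 61.50 · (-1.4374) = -88.40 mV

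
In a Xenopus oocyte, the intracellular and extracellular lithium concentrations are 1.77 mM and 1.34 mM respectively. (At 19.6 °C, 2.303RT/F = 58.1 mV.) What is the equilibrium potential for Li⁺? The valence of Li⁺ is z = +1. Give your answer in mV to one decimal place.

E = (58.1/z) · log₁₀([Li⁺]_out/[Li⁺]_in) with z = +1.
= (58.1/1) · log₁₀(1.34/1.77) = 58.10 · log₁₀(0.7571)
= 58.10 · (-0.1209) = -7.02 mV

-7.0 mV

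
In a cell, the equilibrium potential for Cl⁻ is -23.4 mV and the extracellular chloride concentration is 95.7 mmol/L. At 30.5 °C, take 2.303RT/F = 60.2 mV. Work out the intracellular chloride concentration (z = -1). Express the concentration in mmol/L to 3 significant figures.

Nernst: E = (60.2/-1) · log₁₀([out]/[in]), so log₁₀([out]/[in]) = -23.4 × -1 / 60.2 = 0.3887.
[out]/[in] = 10^(0.3887) = 2.447.
[in] = 95.7 / 2.447 = 39.1 mmol/L.

39.1 mmol/L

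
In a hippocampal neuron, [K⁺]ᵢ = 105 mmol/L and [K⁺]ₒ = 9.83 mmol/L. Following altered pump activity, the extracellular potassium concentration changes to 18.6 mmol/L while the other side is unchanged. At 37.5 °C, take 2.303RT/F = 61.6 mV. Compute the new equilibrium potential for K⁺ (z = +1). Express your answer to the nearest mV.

After the shift: [K⁺]_out = 18.6, [K⁺]_in = 105 mmol/L.
E_new = (61.6/1)·log₁₀(18.6/105) = 61.60 · (-0.7517) = -46.30 mV

-46 mV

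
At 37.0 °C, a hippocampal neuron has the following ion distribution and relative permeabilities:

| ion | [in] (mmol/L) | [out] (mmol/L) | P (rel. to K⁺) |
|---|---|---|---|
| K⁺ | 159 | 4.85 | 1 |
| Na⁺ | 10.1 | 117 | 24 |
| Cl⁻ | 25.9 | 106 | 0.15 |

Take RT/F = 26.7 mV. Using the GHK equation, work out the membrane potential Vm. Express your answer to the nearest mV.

51 mV

Vm = 26.7 · ln[(Σ P·[cation]ₒ + Σ P·[anion]ᵢ) / (Σ P·[cation]ᵢ + Σ P·[anion]ₒ)]
Numerator = 1×4.85 + 24×117 + 0.15×25.9 = 2817
Denominator = 1×159 + 24×10.1 + 0.15×106 = 417.3
Vm = 26.7 · ln(6.7499) = 26.7 × (1.9095) = 50.98 mV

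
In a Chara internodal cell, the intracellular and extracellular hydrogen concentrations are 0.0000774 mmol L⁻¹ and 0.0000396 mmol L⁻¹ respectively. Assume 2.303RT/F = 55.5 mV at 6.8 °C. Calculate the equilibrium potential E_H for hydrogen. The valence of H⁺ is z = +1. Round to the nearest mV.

-16 mV

E = (55.5/z) · log₁₀([H⁺]_out/[H⁺]_in) with z = +1.
= (55.5/1) · log₁₀(0.0000396/0.0000774) = 55.50 · log₁₀(0.5116)
= 55.50 · (-0.2910) = -16.15 mV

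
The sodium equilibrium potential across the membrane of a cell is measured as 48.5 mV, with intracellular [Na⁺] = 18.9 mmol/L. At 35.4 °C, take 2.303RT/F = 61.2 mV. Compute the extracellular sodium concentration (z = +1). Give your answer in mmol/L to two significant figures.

120 mmol/L

Nernst: E = (61.2/1) · log₁₀([out]/[in]), so log₁₀([out]/[in]) = 48.5 × 1 / 61.2 = 0.7925.
[out]/[in] = 10^(0.7925) = 6.201.
[out] = 6.201 × 18.9 = 117.2 mmol/L.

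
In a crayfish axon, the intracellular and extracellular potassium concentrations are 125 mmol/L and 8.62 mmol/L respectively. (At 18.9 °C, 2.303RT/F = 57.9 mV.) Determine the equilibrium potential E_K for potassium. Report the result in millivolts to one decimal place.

-67.2 mV

E = (57.9/z) · log₁₀([K⁺]_out/[K⁺]_in) with z = +1.
= (57.9/1) · log₁₀(8.62/125) = 57.90 · log₁₀(0.06896)
= 57.90 · (-1.1614) = -67.25 mV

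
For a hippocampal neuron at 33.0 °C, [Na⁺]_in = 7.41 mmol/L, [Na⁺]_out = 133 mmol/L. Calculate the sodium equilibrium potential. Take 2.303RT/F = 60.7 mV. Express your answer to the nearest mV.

E = (60.7/z) · log₁₀([Na⁺]_out/[Na⁺]_in) with z = +1.
= (60.7/1) · log₁₀(133/7.41) = 60.70 · log₁₀(17.95)
= 60.70 · (1.2540) = 76.12 mV

76 mV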